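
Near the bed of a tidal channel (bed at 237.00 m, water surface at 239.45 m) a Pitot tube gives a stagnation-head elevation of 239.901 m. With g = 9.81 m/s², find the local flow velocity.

v ≈ 2.97 m/s

Near the bed, under hydrostatic conditions, the piezometric head (z + ψ) equals the free-surface elevation, 239.45 m.
Velocity head = total − piezometric = 239.901 − 239.45 = 0.451 m.
v = √(2g·h_v) = √(2 × 9.81 × 0.451) = 2.97 m/s.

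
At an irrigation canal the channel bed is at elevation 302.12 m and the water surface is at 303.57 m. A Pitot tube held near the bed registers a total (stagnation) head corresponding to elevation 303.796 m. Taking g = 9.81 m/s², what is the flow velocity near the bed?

Near the bed, under hydrostatic conditions, the piezometric head (z + ψ) equals the free-surface elevation, 303.57 m.
Velocity head = total − piezometric = 303.796 − 303.57 = 0.226 m.
v = √(2g·h_v) = √(2 × 9.81 × 0.226) = 2.11 m/s.

v ≈ 2.11 m/s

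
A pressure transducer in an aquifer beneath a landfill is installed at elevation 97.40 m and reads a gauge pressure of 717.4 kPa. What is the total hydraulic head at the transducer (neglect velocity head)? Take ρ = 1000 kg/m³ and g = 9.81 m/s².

ψ = P/(ρg) = 717.4×1000 / (1000 × 9.81) = 73.13 m.
h = z + ψ = 97.40 + 73.13 = 170.53 m.

h ≈ 170.53 m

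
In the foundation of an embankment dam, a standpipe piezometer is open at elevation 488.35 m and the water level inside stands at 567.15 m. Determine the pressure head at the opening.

ψ ≈ 78.80 m

Total head h = 567.15 m (the water-surface elevation in the piezometer).
Pressure head ψ = h − z = 567.15 − 488.35 = 78.80 m.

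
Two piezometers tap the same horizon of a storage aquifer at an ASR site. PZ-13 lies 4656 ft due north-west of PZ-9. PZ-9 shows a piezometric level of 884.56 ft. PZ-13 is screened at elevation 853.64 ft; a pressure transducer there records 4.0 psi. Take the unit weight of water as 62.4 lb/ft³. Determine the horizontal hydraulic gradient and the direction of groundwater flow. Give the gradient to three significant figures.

Total head at PZ-9: h = 884.56 ft (water level in the piezometer is the total head).
Pressure head at PZ-13: ψ = 144·P/γ = 144 × 4.0 / 62.4 = 9.23 ft.
Total head at PZ-13: h = z + ψ = 853.64 + 9.23 = 862.87 ft.
Head difference: h(PZ-9) − h(PZ-13) = 884.56 − 862.87 = 21.69 ft.
Hydraulic gradient: i = |Δh| / L = 21.69 / 4656 = 0.00466.
Flow is from higher to lower head: from PZ-9 toward PZ-13, i.e. toward the north-west.

i ≈ 0.00466; groundwater flows toward the north-west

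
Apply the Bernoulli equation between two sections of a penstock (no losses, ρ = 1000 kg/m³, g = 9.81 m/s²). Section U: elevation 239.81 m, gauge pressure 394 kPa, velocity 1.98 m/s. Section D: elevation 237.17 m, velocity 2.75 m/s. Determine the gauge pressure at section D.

P₂ ≈ 418 kPa

Pressure head at U: ψ₁ = P₁/(ρg) = 394×1000 / (1000 × 9.81) = 40.16 m.
Velocity heads: v₁²/2g = 1.98²/19.62 = 0.200 m; v₂²/2g = 2.75²/19.62 = 0.385 m.
Total head H = z₁ + ψ₁ + v₁²/2g = 239.81 + 40.16 + 0.200 = 280.17 m.
ψ₂ = H − z₂ − v₂²/2g = 280.17 − 237.17 − 0.385 = 42.62 m.
P₂ = ρgψ₂ = 1000 × 9.81 × 42.62 ≈ 418 kPa.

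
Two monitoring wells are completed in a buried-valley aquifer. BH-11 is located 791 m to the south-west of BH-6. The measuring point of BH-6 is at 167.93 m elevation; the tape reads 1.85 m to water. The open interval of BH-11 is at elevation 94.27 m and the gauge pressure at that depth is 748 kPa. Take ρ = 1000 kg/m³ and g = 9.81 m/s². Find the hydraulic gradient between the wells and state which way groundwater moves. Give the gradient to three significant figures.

Total head at BH-6: h = 167.93 − 1.85 = 166.08 m.
Pressure head at BH-11: ψ = P/(ρg) = 748×1000 / (1000 × 9.81) = 76.25 m.
Total head at BH-11: h = z + ψ = 94.27 + 76.25 = 170.52 m.
Head difference: h(BH-6) − h(BH-11) = 166.08 − 170.52 = -4.44 m.
Hydraulic gradient: i = |Δh| / L = 4.44 / 791 = 0.00561.
Flow is from higher to lower head: from BH-11 toward BH-6, i.e. toward the north-east.

i ≈ 0.00561; groundwater flows toward the north-east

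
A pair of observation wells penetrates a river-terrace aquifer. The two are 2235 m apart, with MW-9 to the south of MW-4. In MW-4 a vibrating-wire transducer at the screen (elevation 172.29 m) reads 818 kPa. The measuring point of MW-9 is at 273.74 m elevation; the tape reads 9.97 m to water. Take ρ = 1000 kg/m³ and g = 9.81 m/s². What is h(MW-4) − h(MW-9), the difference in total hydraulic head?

Pressure head at MW-4: ψ = P/(ρg) = 818×1000 / (1000 × 9.81) = 83.38 m.
Total head at MW-4: h = z + ψ = 172.29 + 83.38 = 255.67 m.
Total head at MW-9: h = 273.74 − 9.97 = 263.77 m.
Head difference: h(MW-4) − h(MW-9) = 255.67 − 263.77 = -8.10 m.

Δh ≈ -8.10 m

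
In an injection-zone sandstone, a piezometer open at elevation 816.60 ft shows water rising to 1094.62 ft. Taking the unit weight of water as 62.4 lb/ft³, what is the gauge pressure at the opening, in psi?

P ≈ 120 psi

Pressure head ψ = h − z = 1094.62 − 816.60 = 278.02 ft.
P = γ·ψ / 144 = 62.4 × 278.02 / 144 = 120 psi.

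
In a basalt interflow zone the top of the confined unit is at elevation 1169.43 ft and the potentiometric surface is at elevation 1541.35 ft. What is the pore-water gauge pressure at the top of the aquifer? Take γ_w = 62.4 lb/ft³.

P ≈ 161 psi

Pressure head at the aquifer top: ψ = h − z = 1541.35 − 1169.43 = 371.92 ft.
P = γψ/144 = 62.4 × 371.92 / 144 = 161 psi.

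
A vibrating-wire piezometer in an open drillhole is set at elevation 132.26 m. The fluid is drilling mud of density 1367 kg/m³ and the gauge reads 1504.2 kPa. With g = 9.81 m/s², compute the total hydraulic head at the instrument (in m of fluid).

ψ = P/(ρg) = 1504.2×1000 / (1367 × 9.81) = 112.17 m.
h = z + ψ = 132.26 + 112.17 = 244.43 m.

h ≈ 244.43 m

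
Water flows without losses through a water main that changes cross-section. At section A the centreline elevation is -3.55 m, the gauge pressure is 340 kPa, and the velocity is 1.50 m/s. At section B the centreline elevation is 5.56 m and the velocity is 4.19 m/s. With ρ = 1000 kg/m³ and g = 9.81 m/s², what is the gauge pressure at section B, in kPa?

Pressure head at A: ψ₁ = P₁/(ρg) = 340×1000 / (1000 × 9.81) = 34.66 m.
Velocity heads: v₁²/2g = 1.50²/19.62 = 0.115 m; v₂²/2g = 4.19²/19.62 = 0.895 m.
Total head H = z₁ + ψ₁ + v₁²/2g = -3.55 + 34.66 + 0.115 = 31.22 m.
ψ₂ = H − z₂ − v₂²/2g = 31.22 − 5.56 − 0.895 = 24.77 m.
P₂ = ρgψ₂ = 1000 × 9.81 × 24.77 ≈ 243 kPa.

P₂ ≈ 243 kPa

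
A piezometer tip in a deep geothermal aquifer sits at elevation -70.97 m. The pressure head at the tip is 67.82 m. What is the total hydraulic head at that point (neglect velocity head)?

h = z + ψ = -70.97 + 67.82 = -3.15 m.

h ≈ -3.15 m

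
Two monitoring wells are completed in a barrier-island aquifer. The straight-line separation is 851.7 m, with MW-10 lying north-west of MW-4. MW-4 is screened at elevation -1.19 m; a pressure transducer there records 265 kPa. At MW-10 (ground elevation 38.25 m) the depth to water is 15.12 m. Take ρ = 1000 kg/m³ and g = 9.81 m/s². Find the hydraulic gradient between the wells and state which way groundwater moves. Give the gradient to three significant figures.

Pressure head at MW-4: ψ = P/(ρg) = 265×1000 / (1000 × 9.81) = 27.01 m.
Total head at MW-4: h = z + ψ = -1.19 + 27.01 = 25.82 m.
Total head at MW-10: h = 38.25 − 15.12 = 23.13 m.
Head difference: h(MW-4) − h(MW-10) = 25.82 − 23.13 = 2.69 m.
Hydraulic gradient: i = |Δh| / L = 2.69 / 851.7 = 0.00316.
Flow is from higher to lower head: from MW-4 toward MW-10, i.e. toward the north-west.

i ≈ 0.00316; groundwater flows toward the north-west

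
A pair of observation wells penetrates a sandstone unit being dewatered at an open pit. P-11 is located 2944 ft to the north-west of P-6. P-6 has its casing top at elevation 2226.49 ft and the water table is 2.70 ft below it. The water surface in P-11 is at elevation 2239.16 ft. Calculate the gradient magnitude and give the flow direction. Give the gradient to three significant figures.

Total head at P-6: h = 2226.49 − 2.70 = 2223.79 ft.
Total head at P-11: h = 2239.16 ft (water level in the piezometer is the total head).
Head difference: h(P-6) − h(P-11) = 2223.79 − 2239.16 = -15.37 ft.
Hydraulic gradient: i = |Δh| / L = 15.37 / 2944 = 0.00522.
Flow is from higher to lower head: from P-11 toward P-6, i.e. toward the south-east.

i ≈ 0.00522; groundwater flows toward the south-east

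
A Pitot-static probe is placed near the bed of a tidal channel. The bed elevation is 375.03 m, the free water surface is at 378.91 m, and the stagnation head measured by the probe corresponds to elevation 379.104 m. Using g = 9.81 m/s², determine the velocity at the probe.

v ≈ 1.95 m/s

Near the bed, under hydrostatic conditions, the piezometric head (z + ψ) equals the free-surface elevation, 378.91 m.
Velocity head = total − piezometric = 379.104 − 378.91 = 0.194 m.
v = √(2g·h_v) = √(2 × 9.81 × 0.194) = 1.95 m/s.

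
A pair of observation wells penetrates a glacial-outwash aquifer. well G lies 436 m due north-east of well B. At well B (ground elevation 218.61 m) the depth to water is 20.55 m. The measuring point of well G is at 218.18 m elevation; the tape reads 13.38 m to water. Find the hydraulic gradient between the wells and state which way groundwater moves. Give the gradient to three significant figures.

i ≈ 0.0155; groundwater flows toward the south-west

Total head at well B: h = 218.61 − 20.55 = 198.06 m.
Total head at well G: h = 218.18 − 13.38 = 204.80 m.
Head difference: h(well B) − h(well G) = 198.06 − 204.80 = -6.74 m.
Hydraulic gradient: i = |Δh| / L = 6.74 / 436 = 0.0155.
Flow is from higher to lower head: from well G toward well B, i.e. toward the south-west.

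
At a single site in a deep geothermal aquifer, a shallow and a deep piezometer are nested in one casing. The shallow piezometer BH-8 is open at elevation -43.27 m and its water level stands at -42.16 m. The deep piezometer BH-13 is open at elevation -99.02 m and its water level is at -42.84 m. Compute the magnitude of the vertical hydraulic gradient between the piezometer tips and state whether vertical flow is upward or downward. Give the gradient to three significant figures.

Total head at BH-8: h = -42.16 m (water level in the standpipe).
Total head at BH-13: h = -42.84 m.
Δh = h(BH-8) − h(BH-13) = -42.16 − (-42.84) = 0.68 m.
Vertical separation Δz = -43.27 − (-99.02) = 55.75 m.
|i_v| = |Δh| / Δz = 0.68 / 55.75 = 0.0122.
Head is higher in the shallow piezometer, so vertical flow is downward (recharge condition).

|i_v| ≈ 0.0122; vertical flow is downward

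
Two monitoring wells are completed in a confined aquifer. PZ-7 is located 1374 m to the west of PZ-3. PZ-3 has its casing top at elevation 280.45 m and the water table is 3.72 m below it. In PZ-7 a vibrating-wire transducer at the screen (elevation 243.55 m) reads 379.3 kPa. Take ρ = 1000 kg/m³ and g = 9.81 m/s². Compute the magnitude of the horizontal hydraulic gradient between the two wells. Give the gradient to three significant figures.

Total head at PZ-3: h = 280.45 − 3.72 = 276.73 m.
Pressure head at PZ-7: ψ = P/(ρg) = 379.3×1000 / (1000 × 9.81) = 38.66 m.
Total head at PZ-7: h = z + ψ = 243.55 + 38.66 = 282.21 m.
Head difference: h(PZ-3) − h(PZ-7) = 276.73 − 282.21 = -5.48 m.
Hydraulic gradient: i = |Δh| / L = 5.48 / 1374 = 0.00399.

i ≈ 0.00399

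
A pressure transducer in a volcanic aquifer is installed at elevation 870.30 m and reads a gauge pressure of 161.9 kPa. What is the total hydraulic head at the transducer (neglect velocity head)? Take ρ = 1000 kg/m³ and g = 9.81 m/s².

ψ = P/(ρg) = 161.9×1000 / (1000 × 9.81) = 16.50 m.
h = z + ψ = 870.30 + 16.50 = 886.80 m.

h ≈ 886.80 m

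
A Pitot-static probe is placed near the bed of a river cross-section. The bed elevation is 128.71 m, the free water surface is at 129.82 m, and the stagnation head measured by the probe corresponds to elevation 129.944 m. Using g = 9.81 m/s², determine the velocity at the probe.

Near the bed, under hydrostatic conditions, the piezometric head (z + ψ) equals the free-surface elevation, 129.82 m.
Velocity head = total − piezometric = 129.944 − 129.82 = 0.124 m.
v = √(2g·h_v) = √(2 × 9.81 × 0.124) = 1.56 m/s.

v ≈ 1.56 m/s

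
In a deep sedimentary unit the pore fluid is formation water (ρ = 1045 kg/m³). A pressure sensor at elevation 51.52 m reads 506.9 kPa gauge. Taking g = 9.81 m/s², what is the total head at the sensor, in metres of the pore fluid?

h ≈ 100.97 m

ψ = P/(ρg) = 506.9×1000 / (1045 × 9.81) = 49.45 m.
h = z + ψ = 51.52 + 49.45 = 100.97 m.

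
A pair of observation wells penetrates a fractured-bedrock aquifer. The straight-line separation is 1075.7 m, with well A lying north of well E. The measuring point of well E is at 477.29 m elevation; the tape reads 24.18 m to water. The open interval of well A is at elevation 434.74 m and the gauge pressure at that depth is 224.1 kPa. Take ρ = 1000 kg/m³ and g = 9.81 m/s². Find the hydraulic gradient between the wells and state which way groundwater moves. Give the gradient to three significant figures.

Total head at well E: h = 477.29 − 24.18 = 453.11 m.
Pressure head at well A: ψ = P/(ρg) = 224.1×1000 / (1000 × 9.81) = 22.84 m.
Total head at well A: h = z + ψ = 434.74 + 22.84 = 457.58 m.
Head difference: h(well E) − h(well A) = 453.11 − 457.58 = -4.47 m.
Hydraulic gradient: i = |Δh| / L = 4.47 / 1075.7 = 0.00416.
Flow is from higher to lower head: from well A toward well E, i.e. toward the south.

i ≈ 0.00416; groundwater flows toward the south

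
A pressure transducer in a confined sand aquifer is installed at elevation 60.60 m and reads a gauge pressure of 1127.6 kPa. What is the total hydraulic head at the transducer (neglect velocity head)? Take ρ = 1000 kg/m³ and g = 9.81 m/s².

h ≈ 175.54 m

ψ = P/(ρg) = 1127.6×1000 / (1000 × 9.81) = 114.94 m.
h = z + ψ = 60.60 + 114.94 = 175.54 m.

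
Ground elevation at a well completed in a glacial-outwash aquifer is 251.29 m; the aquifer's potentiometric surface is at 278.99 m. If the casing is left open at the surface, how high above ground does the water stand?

Water rises to the potentiometric surface, so the rise above ground = 278.99 − 251.29 = 27.70 m.

≈ 27.70 m above ground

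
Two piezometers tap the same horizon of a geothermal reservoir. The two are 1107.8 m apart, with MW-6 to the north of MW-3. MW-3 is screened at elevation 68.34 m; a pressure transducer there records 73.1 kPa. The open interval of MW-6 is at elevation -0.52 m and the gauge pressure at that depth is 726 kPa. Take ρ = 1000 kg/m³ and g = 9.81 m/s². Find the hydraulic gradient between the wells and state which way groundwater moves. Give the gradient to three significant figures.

i ≈ 0.00208; groundwater flows toward the north

Pressure head at MW-3: ψ = P/(ρg) = 73.1×1000 / (1000 × 9.81) = 7.45 m.
Total head at MW-3: h = z + ψ = 68.34 + 7.45 = 75.79 m.
Pressure head at MW-6: ψ = P/(ρg) = 726×1000 / (1000 × 9.81) = 74.01 m.
Total head at MW-6: h = z + ψ = -0.52 + 74.01 = 73.49 m.
Head difference: h(MW-3) − h(MW-6) = 75.79 − 73.49 = 2.30 m.
Hydraulic gradient: i = |Δh| / L = 2.30 / 1107.8 = 0.00208.
Flow is from higher to lower head: from MW-3 toward MW-6, i.e. toward the north.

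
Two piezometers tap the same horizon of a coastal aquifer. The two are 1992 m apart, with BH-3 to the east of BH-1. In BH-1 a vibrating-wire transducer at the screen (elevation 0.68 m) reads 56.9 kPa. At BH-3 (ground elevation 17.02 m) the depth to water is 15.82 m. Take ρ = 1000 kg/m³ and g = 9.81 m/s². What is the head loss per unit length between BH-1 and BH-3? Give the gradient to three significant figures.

i ≈ 0.00265 m/m

Pressure head at BH-1: ψ = P/(ρg) = 56.9×1000 / (1000 × 9.81) = 5.80 m.
Total head at BH-1: h = z + ψ = 0.68 + 5.80 = 6.48 m.
Total head at BH-3: h = 17.02 − 15.82 = 1.20 m.
Head difference: h(BH-1) − h(BH-3) = 6.48 − 1.20 = 5.28 m.
Hydraulic gradient: i = |Δh| / L = 5.28 / 1992 = 0.00265.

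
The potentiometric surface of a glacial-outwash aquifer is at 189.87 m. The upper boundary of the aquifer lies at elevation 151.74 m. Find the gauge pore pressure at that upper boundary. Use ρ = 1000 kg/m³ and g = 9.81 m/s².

Pressure head at the aquifer top: ψ = h − z = 189.87 − 151.74 = 38.13 m.
P = ρgψ = 1000 × 9.81 × 38.13 = 374055 Pa ≈ 374 kPa.

P ≈ 374 kPa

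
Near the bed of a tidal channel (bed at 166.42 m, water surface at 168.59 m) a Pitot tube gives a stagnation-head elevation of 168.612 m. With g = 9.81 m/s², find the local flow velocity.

Near the bed, under hydrostatic conditions, the piezometric head (z + ψ) equals the free-surface elevation, 168.59 m.
Velocity head = total − piezometric = 168.612 − 168.59 = 0.022 m.
v = √(2g·h_v) = √(2 × 9.81 × 0.022) = 0.657 m/s.

v ≈ 0.657 m/s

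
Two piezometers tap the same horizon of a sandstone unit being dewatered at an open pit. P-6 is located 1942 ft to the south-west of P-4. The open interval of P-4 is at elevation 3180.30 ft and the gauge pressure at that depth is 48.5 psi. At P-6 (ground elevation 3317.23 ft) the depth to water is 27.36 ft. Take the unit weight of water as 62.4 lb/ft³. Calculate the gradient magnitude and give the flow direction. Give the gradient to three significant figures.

Pressure head at P-4: ψ = 144·P/γ = 144 × 48.5 / 62.4 = 111.92 ft.
Total head at P-4: h = z + ψ = 3180.30 + 111.92 = 3292.22 ft.
Total head at P-6: h = 3317.23 − 27.36 = 3289.87 ft.
Head difference: h(P-4) − h(P-6) = 3292.22 − 3289.87 = 2.35 ft.
Hydraulic gradient: i = |Δh| / L = 2.35 / 1942 = 0.00121.
Flow is from higher to lower head: from P-4 toward P-6, i.e. toward the south-west.

i ≈ 0.00121; groundwater flows toward the south-west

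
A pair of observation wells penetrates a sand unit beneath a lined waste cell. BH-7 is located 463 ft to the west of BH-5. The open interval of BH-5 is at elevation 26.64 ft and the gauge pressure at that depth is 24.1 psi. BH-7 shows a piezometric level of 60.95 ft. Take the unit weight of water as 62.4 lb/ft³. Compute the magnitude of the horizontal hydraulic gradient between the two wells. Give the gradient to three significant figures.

i ≈ 0.0460

Pressure head at BH-5: ψ = 144·P/γ = 144 × 24.1 / 62.4 = 55.62 ft.
Total head at BH-5: h = z + ψ = 26.64 + 55.62 = 82.26 ft.
Total head at BH-7: h = 60.95 ft (water level in the piezometer is the total head).
Head difference: h(BH-5) − h(BH-7) = 82.26 − 60.95 = 21.31 ft.
Hydraulic gradient: i = |Δh| / L = 21.31 / 463 = 0.0460.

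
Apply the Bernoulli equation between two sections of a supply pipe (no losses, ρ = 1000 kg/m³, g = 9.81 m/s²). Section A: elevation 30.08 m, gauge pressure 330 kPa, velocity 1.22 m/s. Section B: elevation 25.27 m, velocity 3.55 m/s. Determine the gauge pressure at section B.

Pressure head at A: ψ₁ = P₁/(ρg) = 330×1000 / (1000 × 9.81) = 33.64 m.
Velocity heads: v₁²/2g = 1.22²/19.62 = 0.076 m; v₂²/2g = 3.55²/19.62 = 0.642 m.
Total head H = z₁ + ψ₁ + v₁²/2g = 30.08 + 33.64 + 0.076 = 63.80 m.
ψ₂ = H − z₂ − v₂²/2g = 63.80 − 25.27 − 0.642 = 37.89 m.
P₂ = ρgψ₂ = 1000 × 9.81 × 37.89 ≈ 372 kPa.

P₂ ≈ 372 kPa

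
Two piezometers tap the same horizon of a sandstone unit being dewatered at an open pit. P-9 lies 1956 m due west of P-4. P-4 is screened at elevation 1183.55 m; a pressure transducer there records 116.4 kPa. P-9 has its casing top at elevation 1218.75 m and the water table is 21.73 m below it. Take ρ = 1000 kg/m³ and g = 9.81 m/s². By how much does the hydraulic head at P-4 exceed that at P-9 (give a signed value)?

Δh ≈ -1.60 m

Pressure head at P-4: ψ = P/(ρg) = 116.4×1000 / (1000 × 9.81) = 11.87 m.
Total head at P-4: h = z + ψ = 1183.55 + 11.87 = 1195.42 m.
Total head at P-9: h = 1218.75 − 21.73 = 1197.02 m.
Head difference: h(P-4) − h(P-9) = 1195.42 − 1197.02 = -1.60 m.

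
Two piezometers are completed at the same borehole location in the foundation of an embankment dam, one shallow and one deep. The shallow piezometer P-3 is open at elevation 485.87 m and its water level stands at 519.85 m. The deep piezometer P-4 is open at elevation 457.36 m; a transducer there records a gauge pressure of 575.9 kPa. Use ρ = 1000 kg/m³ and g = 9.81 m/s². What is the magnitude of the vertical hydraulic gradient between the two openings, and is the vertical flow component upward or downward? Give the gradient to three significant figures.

|i_v| ≈ 0.133; vertical flow is downward

Total head at P-3: h = 519.85 m (water level in the standpipe).
Pressure head at P-4: ψ = P/(ρg) = 575.9×1000 / (1000 × 9.81) = 58.71 m.
Total head at P-4: h = z + ψ = 457.36 + 58.71 = 516.07 m.
Δh = h(P-3) − h(P-4) = 519.85 − 516.07 = 3.78 m.
Vertical separation Δz = 485.87 − 457.36 = 28.51 m.
|i_v| = |Δh| / Δz = 3.78 / 28.51 = 0.133.
Head is higher in the shallow piezometer, so vertical flow is downward (recharge condition).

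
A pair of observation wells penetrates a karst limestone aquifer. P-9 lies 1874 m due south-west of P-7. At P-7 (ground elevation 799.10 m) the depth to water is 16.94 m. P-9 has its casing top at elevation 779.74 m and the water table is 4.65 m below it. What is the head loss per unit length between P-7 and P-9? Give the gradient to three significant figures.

Total head at P-7: h = 799.10 − 16.94 = 782.16 m.
Total head at P-9: h = 779.74 − 4.65 = 775.09 m.
Head difference: h(P-7) − h(P-9) = 782.16 − 775.09 = 7.07 m.
Hydraulic gradient: i = |Δh| / L = 7.07 / 1874 = 0.00377.

i ≈ 0.00377 m/m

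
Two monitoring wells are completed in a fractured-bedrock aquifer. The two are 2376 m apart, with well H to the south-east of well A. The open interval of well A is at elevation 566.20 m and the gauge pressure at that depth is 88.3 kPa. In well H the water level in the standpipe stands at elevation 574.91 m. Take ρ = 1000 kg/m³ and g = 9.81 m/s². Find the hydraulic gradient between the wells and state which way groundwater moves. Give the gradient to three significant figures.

Pressure head at well A: ψ = P/(ρg) = 88.3×1000 / (1000 × 9.81) = 9.00 m.
Total head at well A: h = z + ψ = 566.20 + 9.00 = 575.20 m.
Total head at well H: h = 574.91 m (water level in the piezometer is the total head).
Head difference: h(well A) − h(well H) = 575.20 − 574.91 = 0.29 m.
Hydraulic gradient: i = |Δh| / L = 0.29 / 2376 = 0.000122.
Flow is from higher to lower head: from well A toward well H, i.e. toward the south-east.

i ≈ 0.000122; groundwater flows toward the south-east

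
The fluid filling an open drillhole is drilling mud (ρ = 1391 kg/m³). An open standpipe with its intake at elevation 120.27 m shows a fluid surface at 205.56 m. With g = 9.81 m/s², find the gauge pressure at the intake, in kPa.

Pressure head ψ = h − z = 205.56 − 120.27 = 85.29 m.
P = ρgψ = 1391 × 9.81 × 85.29 = 1163843 Pa ≈ 1160 kPa.

P ≈ 1160 kPa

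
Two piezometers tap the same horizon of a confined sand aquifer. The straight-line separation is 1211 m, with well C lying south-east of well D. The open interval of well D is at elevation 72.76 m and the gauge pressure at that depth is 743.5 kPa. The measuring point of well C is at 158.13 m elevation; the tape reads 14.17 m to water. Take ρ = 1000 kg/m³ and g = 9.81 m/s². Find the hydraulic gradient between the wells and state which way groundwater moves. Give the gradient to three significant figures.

i ≈ 0.00379; groundwater flows toward the south-east

Pressure head at well D: ψ = P/(ρg) = 743.5×1000 / (1000 × 9.81) = 75.79 m.
Total head at well D: h = z + ψ = 72.76 + 75.79 = 148.55 m.
Total head at well C: h = 158.13 − 14.17 = 143.96 m.
Head difference: h(well D) − h(well C) = 148.55 − 143.96 = 4.59 m.
Hydraulic gradient: i = |Δh| / L = 4.59 / 1211 = 0.00379.
Flow is from higher to lower head: from well D toward well C, i.e. toward the south-east.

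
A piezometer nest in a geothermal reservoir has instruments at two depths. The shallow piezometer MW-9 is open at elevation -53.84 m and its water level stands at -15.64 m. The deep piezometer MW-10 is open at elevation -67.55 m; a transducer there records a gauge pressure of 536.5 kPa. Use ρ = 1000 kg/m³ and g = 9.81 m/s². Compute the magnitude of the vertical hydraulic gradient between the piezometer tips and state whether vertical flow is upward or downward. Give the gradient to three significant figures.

Total head at MW-9: h = -15.64 m (water level in the standpipe).
Pressure head at MW-10: ψ = P/(ρg) = 536.5×1000 / (1000 × 9.81) = 54.69 m.
Total head at MW-10: h = z + ψ = -67.55 + 54.69 = -12.86 m.
Δh = h(MW-9) − h(MW-10) = -15.64 − (-12.86) = -2.78 m.
Vertical separation Δz = -53.84 − (-67.55) = 13.71 m.
|i_v| = |Δh| / Δz = 2.78 / 13.71 = 0.203.
Head is higher in the deep piezometer, so vertical flow is upward (discharge condition).

|i_v| ≈ 0.203; vertical flow is upward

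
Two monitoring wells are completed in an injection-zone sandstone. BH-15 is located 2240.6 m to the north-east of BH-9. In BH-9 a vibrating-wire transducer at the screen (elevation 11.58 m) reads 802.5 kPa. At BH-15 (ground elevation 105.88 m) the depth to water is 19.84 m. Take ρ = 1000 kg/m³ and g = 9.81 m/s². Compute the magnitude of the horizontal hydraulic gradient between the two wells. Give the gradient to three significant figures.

Pressure head at BH-9: ψ = P/(ρg) = 802.5×1000 / (1000 × 9.81) = 81.80 m.
Total head at BH-9: h = z + ψ = 11.58 + 81.80 = 93.38 m.
Total head at BH-15: h = 105.88 − 19.84 = 86.04 m.
Head difference: h(BH-9) − h(BH-15) = 93.38 − 86.04 = 7.34 m.
Hydraulic gradient: i = |Δh| / L = 7.34 / 2240.6 = 0.00328.

i ≈ 0.00328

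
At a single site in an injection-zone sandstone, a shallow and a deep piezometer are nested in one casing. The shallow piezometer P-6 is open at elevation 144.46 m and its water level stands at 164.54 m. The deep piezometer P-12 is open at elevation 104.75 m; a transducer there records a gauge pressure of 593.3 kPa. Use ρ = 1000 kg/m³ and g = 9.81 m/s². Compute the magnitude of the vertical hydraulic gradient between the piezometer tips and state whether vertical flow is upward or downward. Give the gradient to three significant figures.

Total head at P-6: h = 164.54 m (water level in the standpipe).
Pressure head at P-12: ψ = P/(ρg) = 593.3×1000 / (1000 × 9.81) = 60.48 m.
Total head at P-12: h = z + ψ = 104.75 + 60.48 = 165.23 m.
Δh = h(P-6) − h(P-12) = 164.54 − 165.23 = -0.69 m.
Vertical separation Δz = 144.46 − 104.75 = 39.71 m.
|i_v| = |Δh| / Δz = 0.69 / 39.71 = 0.0174.
Head is higher in the deep piezometer, so vertical flow is upward (discharge condition).

|i_v| ≈ 0.0174; vertical flow is upward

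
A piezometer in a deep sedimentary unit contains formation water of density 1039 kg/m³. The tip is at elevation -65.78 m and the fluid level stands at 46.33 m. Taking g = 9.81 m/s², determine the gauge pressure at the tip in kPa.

Pressure head ψ = h − z = 46.33 − (-65.78) = 112.11 m.
P = ρgψ = 1039 × 9.81 × 112.11 = 1142691 Pa ≈ 1140 kPa.

P ≈ 1140 kPa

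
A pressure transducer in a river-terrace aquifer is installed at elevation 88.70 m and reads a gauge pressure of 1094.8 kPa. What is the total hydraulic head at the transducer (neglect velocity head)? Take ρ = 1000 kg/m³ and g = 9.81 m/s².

ψ = P/(ρg) = 1094.8×1000 / (1000 × 9.81) = 111.60 m.
h = z + ψ = 88.70 + 111.60 = 200.30 m.

h ≈ 200.30 m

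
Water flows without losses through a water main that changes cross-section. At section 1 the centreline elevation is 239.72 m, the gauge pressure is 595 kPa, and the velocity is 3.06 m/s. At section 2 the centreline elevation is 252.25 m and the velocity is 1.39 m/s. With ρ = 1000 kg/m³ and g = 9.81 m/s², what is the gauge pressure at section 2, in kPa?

Pressure head at 1: ψ₁ = P₁/(ρg) = 595×1000 / (1000 × 9.81) = 60.65 m.
Velocity heads: v₁²/2g = 3.06²/19.62 = 0.477 m; v₂²/2g = 1.39²/19.62 = 0.098 m.
Total head H = z₁ + ψ₁ + v₁²/2g = 239.72 + 60.65 + 0.477 = 300.85 m.
ψ₂ = H − z₂ − v₂²/2g = 300.85 − 252.25 − 0.098 = 48.50 m.
P₂ = ρgψ₂ = 1000 × 9.81 × 48.50 ≈ 476 kPa.

P₂ ≈ 476 kPa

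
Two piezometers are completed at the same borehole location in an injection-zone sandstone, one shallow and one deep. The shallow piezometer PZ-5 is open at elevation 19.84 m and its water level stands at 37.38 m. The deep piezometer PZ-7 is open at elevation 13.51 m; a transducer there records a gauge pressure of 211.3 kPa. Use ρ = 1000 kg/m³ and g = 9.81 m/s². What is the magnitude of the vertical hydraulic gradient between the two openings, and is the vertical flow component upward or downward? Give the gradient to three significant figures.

Total head at PZ-5: h = 37.38 m (water level in the standpipe).
Pressure head at PZ-7: ψ = P/(ρg) = 211.3×1000 / (1000 × 9.81) = 21.54 m.
Total head at PZ-7: h = z + ψ = 13.51 + 21.54 = 35.05 m.
Δh = h(PZ-5) − h(PZ-7) = 37.38 − 35.05 = 2.33 m.
Vertical separation Δz = 19.84 − 13.51 = 6.33 m.
|i_v| = |Δh| / Δz = 2.33 / 6.33 = 0.368.
Head is higher in the shallow piezometer, so vertical flow is downward (recharge condition).

|i_v| ≈ 0.368; vertical flow is downward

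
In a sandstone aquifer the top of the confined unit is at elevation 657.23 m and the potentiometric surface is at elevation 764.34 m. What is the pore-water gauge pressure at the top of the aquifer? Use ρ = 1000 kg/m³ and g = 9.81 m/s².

Pressure head at the aquifer top: ψ = h − z = 764.34 − 657.23 = 107.11 m.
P = ρgψ = 1000 × 9.81 × 107.11 = 1050749 Pa ≈ 1050 kPa.

P ≈ 1050 kPa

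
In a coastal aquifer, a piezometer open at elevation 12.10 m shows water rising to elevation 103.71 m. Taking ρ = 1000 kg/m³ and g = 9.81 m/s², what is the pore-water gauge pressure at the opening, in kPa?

P ≈ 899 kPa

Pressure head ψ = h − z = 103.71 − 12.10 = 91.61 m.
P = ρgψ = 1000 × 9.81 × 91.61 = 898694 Pa ≈ 899 kPa.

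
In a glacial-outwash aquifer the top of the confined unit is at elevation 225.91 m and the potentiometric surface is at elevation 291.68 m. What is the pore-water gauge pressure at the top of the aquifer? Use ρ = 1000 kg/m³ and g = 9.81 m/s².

Pressure head at the aquifer top: ψ = h − z = 291.68 − 225.91 = 65.77 m.
P = ρgψ = 1000 × 9.81 × 65.77 = 645204 Pa ≈ 645 kPa.

P ≈ 645 kPa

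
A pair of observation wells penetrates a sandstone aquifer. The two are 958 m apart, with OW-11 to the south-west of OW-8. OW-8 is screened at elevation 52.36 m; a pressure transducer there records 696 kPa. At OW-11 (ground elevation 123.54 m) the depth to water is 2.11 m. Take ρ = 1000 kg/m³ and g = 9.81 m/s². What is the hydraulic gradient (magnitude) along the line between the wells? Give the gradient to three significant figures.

i ≈ 0.00196

Pressure head at OW-8: ψ = P/(ρg) = 696×1000 / (1000 × 9.81) = 70.95 m.
Total head at OW-8: h = z + ψ = 52.36 + 70.95 = 123.31 m.
Total head at OW-11: h = 123.54 − 2.11 = 121.43 m.
Head difference: h(OW-8) − h(OW-11) = 123.31 − 121.43 = 1.88 m.
Hydraulic gradient: i = |Δh| / L = 1.88 / 958 = 0.00196.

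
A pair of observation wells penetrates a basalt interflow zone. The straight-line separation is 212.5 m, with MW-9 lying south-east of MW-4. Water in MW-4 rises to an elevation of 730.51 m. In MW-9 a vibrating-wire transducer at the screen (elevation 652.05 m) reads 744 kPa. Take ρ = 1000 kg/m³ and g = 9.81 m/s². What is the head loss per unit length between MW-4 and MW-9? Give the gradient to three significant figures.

i ≈ 0.0123 m/m

Total head at MW-4: h = 730.51 m (water level in the piezometer is the total head).
Pressure head at MW-9: ψ = P/(ρg) = 744×1000 / (1000 × 9.81) = 75.84 m.
Total head at MW-9: h = z + ψ = 652.05 + 75.84 = 727.89 m.
Head difference: h(MW-4) − h(MW-9) = 730.51 − 727.89 = 2.62 m.
Hydraulic gradient: i = |Δh| / L = 2.62 / 212.5 = 0.0123.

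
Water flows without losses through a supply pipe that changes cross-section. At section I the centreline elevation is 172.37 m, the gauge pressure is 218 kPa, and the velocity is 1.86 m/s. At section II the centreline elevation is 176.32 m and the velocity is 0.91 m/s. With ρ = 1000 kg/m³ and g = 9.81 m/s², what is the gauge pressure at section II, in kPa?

Pressure head at I: ψ₁ = P₁/(ρg) = 218×1000 / (1000 × 9.81) = 22.22 m.
Velocity heads: v₁²/2g = 1.86²/19.62 = 0.176 m; v₂²/2g = 0.91²/19.62 = 0.042 m.
Total head H = z₁ + ψ₁ + v₁²/2g = 172.37 + 22.22 + 0.176 = 194.77 m.
ψ₂ = H − z₂ − v₂²/2g = 194.77 − 176.32 − 0.042 = 18.41 m.
P₂ = ρgψ₂ = 1000 × 9.81 × 18.41 ≈ 181 kPa.

P₂ ≈ 181 kPa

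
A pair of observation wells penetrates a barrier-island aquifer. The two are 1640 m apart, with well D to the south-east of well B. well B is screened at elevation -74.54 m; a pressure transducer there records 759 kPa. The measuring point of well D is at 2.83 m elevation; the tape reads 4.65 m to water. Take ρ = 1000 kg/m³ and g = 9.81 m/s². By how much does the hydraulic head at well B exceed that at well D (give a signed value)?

Δh ≈ 4.65 m

Pressure head at well B: ψ = P/(ρg) = 759×1000 / (1000 × 9.81) = 77.37 m.
Total head at well B: h = z + ψ = -74.54 + 77.37 = 2.83 m.
Total head at well D: h = 2.83 − 4.65 = -1.82 m.
Head difference: h(well B) − h(well D) = 2.83 − (-1.82) = 4.65 m.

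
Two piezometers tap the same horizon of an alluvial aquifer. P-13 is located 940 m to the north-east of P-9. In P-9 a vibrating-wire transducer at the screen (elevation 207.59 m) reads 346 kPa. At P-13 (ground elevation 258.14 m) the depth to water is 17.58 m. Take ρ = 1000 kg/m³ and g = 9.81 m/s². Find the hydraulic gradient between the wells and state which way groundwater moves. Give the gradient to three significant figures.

i ≈ 0.00245; groundwater flows toward the north-east

Pressure head at P-9: ψ = P/(ρg) = 346×1000 / (1000 × 9.81) = 35.27 m.
Total head at P-9: h = z + ψ = 207.59 + 35.27 = 242.86 m.
Total head at P-13: h = 258.14 − 17.58 = 240.56 m.
Head difference: h(P-9) − h(P-13) = 242.86 − 240.56 = 2.30 m.
Hydraulic gradient: i = |Δh| / L = 2.30 / 940 = 0.00245.
Flow is from higher to lower head: from P-9 toward P-13, i.e. toward the north-east.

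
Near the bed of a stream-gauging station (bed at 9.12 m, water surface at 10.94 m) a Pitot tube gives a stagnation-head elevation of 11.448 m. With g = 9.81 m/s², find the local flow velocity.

Near the bed, under hydrostatic conditions, the piezometric head (z + ψ) equals the free-surface elevation, 10.94 m.
Velocity head = total − piezometric = 11.448 − 10.94 = 0.508 m.
v = √(2g·h_v) = √(2 × 9.81 × 0.508) = 3.16 m/s.

v ≈ 3.16 m/s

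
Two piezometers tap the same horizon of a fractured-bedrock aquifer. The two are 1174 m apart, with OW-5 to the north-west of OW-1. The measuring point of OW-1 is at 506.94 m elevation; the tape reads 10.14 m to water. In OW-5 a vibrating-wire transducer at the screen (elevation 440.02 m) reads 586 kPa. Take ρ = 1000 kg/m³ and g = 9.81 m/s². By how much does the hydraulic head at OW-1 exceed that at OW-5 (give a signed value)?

Δh ≈ -2.95 m

Total head at OW-1: h = 506.94 − 10.14 = 496.80 m.
Pressure head at OW-5: ψ = P/(ρg) = 586×1000 / (1000 × 9.81) = 59.73 m.
Total head at OW-5: h = z + ψ = 440.02 + 59.73 = 499.75 m.
Head difference: h(OW-1) − h(OW-5) = 496.80 − 499.75 = -2.95 m.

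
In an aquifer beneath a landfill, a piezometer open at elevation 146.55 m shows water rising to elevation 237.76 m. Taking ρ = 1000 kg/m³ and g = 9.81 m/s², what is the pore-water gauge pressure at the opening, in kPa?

Pressure head ψ = h − z = 237.76 − 146.55 = 91.21 m.
P = ρgψ = 1000 × 9.81 × 91.21 = 894770 Pa ≈ 895 kPa.

P ≈ 895 kPa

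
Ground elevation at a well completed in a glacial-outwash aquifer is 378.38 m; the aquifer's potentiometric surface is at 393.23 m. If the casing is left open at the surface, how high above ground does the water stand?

Water rises to the potentiometric surface, so the rise above ground = 393.23 − 378.38 = 14.85 m.

≈ 14.85 m above ground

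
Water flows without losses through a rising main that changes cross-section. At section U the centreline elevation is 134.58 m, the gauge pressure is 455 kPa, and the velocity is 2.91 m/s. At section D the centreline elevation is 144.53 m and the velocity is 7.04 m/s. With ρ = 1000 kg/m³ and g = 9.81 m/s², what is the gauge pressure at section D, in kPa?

P₂ ≈ 337 kPa

Pressure head at U: ψ₁ = P₁/(ρg) = 455×1000 / (1000 × 9.81) = 46.38 m.
Velocity heads: v₁²/2g = 2.91²/19.62 = 0.432 m; v₂²/2g = 7.04²/19.62 = 2.526 m.
Total head H = z₁ + ψ₁ + v₁²/2g = 134.58 + 46.38 + 0.432 = 181.39 m.
ψ₂ = H − z₂ − v₂²/2g = 181.39 − 144.53 − 2.526 = 34.33 m.
P₂ = ρgψ₂ = 1000 × 9.81 × 34.33 ≈ 337 kPa.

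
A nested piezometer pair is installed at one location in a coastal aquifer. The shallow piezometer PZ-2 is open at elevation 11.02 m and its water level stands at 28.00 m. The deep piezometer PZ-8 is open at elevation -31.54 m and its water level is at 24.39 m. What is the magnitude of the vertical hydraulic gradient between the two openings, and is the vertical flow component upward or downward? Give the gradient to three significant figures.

Total head at PZ-2: h = 28.00 m (water level in the standpipe).
Total head at PZ-8: h = 24.39 m.
Δh = h(PZ-2) − h(PZ-8) = 28.00 − 24.39 = 3.61 m.
Vertical separation Δz = 11.02 − (-31.54) = 42.56 m.
|i_v| = |Δh| / Δz = 3.61 / 42.56 = 0.0848.
Head is higher in the shallow piezometer, so vertical flow is downward (recharge condition).

|i_v| ≈ 0.0848; vertical flow is downward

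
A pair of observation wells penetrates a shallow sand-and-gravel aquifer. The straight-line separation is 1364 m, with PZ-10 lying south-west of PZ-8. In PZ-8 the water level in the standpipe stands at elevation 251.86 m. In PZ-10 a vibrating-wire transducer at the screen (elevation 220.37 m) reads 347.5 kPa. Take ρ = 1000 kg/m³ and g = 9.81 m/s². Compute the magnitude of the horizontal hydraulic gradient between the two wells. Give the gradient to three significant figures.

Total head at PZ-8: h = 251.86 m (water level in the piezometer is the total head).
Pressure head at PZ-10: ψ = P/(ρg) = 347.5×1000 / (1000 × 9.81) = 35.42 m.
Total head at PZ-10: h = z + ψ = 220.37 + 35.42 = 255.79 m.
Head difference: h(PZ-8) − h(PZ-10) = 251.86 − 255.79 = -3.93 m.
Hydraulic gradient: i = |Δh| / L = 3.93 / 1364 = 0.00288.

i ≈ 0.00288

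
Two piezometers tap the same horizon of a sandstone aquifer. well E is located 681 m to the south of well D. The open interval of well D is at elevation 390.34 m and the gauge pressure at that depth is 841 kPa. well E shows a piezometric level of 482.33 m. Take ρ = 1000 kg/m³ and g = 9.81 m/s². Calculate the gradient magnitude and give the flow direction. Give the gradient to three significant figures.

i ≈ 0.00919; groundwater flows toward the north

Pressure head at well D: ψ = P/(ρg) = 841×1000 / (1000 × 9.81) = 85.73 m.
Total head at well D: h = z + ψ = 390.34 + 85.73 = 476.07 m.
Total head at well E: h = 482.33 m (water level in the piezometer is the total head).
Head difference: h(well D) − h(well E) = 476.07 − 482.33 = -6.26 m.
Hydraulic gradient: i = |Δh| / L = 6.26 / 681 = 0.00919.
Flow is from higher to lower head: from well E toward well D, i.e. toward the north.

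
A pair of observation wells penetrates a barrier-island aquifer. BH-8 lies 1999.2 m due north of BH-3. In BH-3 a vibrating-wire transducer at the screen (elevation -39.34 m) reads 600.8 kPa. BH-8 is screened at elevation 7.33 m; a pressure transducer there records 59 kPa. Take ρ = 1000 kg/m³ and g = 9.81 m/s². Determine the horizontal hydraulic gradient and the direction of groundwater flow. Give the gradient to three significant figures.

i ≈ 0.00428; groundwater flows toward the north

Pressure head at BH-3: ψ = P/(ρg) = 600.8×1000 / (1000 × 9.81) = 61.24 m.
Total head at BH-3: h = z + ψ = -39.34 + 61.24 = 21.90 m.
Pressure head at BH-8: ψ = P/(ρg) = 59×1000 / (1000 × 9.81) = 6.01 m.
Total head at BH-8: h = z + ψ = 7.33 + 6.01 = 13.34 m.
Head difference: h(BH-3) − h(BH-8) = 21.90 − 13.34 = 8.56 m.
Hydraulic gradient: i = |Δh| / L = 8.56 / 1999.2 = 0.00428.
Flow is from higher to lower head: from BH-3 toward BH-8, i.e. toward the north.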